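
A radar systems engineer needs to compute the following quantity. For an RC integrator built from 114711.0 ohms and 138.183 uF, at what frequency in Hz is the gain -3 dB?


Cutoff frequency of a first-order RC filter:
fc = 1 / (2 * pi * R * C)
C = 138.183 uF = 0.000138183 F
fc = 1 / (2 * pi * 114711.0 * 0.000138183)
   = 1 / 99.595462164487
   = 0.010041 Hz

0.010041 Hz


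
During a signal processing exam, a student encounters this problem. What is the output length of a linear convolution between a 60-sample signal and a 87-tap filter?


Linear convolution output length:
L = N + M - 1
  = 60 + 87 - 1
  = 146 samples

146


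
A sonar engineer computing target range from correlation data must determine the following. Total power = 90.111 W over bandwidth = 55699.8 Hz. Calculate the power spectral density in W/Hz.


Power spectral density:
PSD = P / BW
    = 90.111 / 55699.8
    = 0.0016178 W/Hz

0.0016178 W/Hz


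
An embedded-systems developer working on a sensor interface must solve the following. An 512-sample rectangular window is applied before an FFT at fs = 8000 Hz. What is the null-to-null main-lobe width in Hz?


Main lobe width for a rectangular window:
Width = 2 * fs / N
      = 2 * 8000 / 512
      = 16000 / 512
      = 31.25 Hz

31.25 Hz


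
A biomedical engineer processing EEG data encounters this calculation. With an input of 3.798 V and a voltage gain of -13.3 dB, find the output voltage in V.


Output voltage from dB gain:
V_out = V_in * 10^(gain_dB / 20)
      = 3.798 * 10^(-13.3 / 20)
      = 3.798 * 0.216272
      = 0.8214 V

0.8214 V


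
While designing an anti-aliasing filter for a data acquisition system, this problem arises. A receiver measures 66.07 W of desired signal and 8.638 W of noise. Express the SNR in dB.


SNR in decibels:
SNR = 10 * log10(Ps / Pn)
    = 10 * log10(66.07 / 8.638)
    = 10 * log10(7.6488)
    = 10 * 0.8836
    = 8.84 dB

8.84 dB


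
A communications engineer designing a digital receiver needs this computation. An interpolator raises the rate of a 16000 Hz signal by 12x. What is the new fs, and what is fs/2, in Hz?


Step 1 — output sample rate after interpolation by L:
fs_out = L * fs_in = 12 * 16000 = 192000 Hz

Step 2 — Nyquist frequency of the output stream:
f_Nyq = fs_out / 2 = 192000 / 2 = 96000.0 Hz

fs_out = 192000 Hz; f_Nyquist = 96000.0 Hz


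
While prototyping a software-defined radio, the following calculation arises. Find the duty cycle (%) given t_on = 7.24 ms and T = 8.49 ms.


Duty cycle as a percentage:
DC = (t_on / T) * 100
   = (7.24 / 8.49) * 100
   = 0.852768 * 100
   = 85.28 %

85.28 %


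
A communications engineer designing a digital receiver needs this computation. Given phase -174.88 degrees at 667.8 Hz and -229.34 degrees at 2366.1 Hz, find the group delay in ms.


Group delay from phase difference:
tau = -d(phi)/d(omega)
d(phi) = -54.46 deg = -0.950506 rad
d(omega) = 2*pi*(2366.1 - 667.8) = 10670.7336 rad/s
tau = -(-0.950506) / 10670.7336
    = 0.0891 ms

0.0891 ms


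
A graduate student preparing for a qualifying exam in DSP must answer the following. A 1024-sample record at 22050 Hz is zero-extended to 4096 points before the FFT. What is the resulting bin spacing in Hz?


Frequency resolution after zero-padding:
N_padded = 1024 * 4 = 4096
df = fs / N_padded
   = 22050 / 4096
   = 5.3833 Hz

5.3833 Hz


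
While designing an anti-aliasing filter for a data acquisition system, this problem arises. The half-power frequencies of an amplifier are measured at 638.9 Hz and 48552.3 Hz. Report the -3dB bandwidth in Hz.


Bandwidth is the difference of -3dB frequencies:
BW = f_high - f_low
   = 48552.3 - 638.9
   = 47913.4 Hz

47913.4 Hz


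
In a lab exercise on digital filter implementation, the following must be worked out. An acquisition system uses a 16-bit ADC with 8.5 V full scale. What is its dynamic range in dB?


Dynamic range from full-scale to LSB:
V_min = V_max / 2^bits = 8.5 / 2^16
DR = 20 * log10(V_max / V_min)
   = 20 * log10(2^16)
   = 20 * 16 * log10(2)
   = 96.33 dB

96.33 dB


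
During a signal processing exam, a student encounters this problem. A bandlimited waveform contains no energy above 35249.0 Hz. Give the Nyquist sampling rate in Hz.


The Nyquist rate is twice the maximum frequency component.
fs_min = 2 * fmax
      = 2 * 35249.0
      = 70498.0 Hz

70498.0


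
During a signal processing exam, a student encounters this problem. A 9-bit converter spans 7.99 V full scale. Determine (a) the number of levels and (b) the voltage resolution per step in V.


Step 1 — number of quantization levels:
L = 2^N = 2^9 = 512

Step 2 — LSB step size:
delta = Vfs / L
      = 7.99 / 512
      = 0.01560547 V

Levels = 512; step size = 0.01560547 V


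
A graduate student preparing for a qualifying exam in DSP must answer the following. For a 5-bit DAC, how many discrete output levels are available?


Number of quantization levels = 2^N
= 2^5
= 32

32


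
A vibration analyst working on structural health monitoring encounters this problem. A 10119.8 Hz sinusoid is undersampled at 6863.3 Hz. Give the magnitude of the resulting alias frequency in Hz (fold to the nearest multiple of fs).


Compute the nearest integer multiple of fs to the signal:
n = round(10119.8 / 6863.3) = 1
f_alias = |10119.8 - 1 * 6863.3|
        = |10119.8 - 6863.3|
        = 3256.5 Hz

3256.5


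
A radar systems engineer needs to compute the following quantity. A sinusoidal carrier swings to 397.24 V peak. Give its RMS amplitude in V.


RMS voltage for a sinusoidal waveform:
V_rms = V_peak / sqrt(2)
      = 397.24 / 1.414214
      = 280.891 V

280.891 V


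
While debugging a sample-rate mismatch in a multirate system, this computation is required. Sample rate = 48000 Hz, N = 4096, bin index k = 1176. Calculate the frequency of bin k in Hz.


Frequency of DFT bin k:
f_k = k * fs / N
    = 1176 * 48000 / 4096
    = 56448000 / 4096
    = 13781.25 Hz

13781.25 Hz


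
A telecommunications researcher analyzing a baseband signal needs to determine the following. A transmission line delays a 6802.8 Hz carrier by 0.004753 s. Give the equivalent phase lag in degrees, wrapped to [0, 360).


Phase shift from frequency and time delay:
phi = 360 * f * t_delay
    = 360 * 6802.8 * 0.004753
    = 11640.14 degrees
    mod 360 = 120.14 degrees

120.14 degrees


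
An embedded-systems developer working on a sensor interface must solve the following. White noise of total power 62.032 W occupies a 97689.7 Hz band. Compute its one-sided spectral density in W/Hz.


Power spectral density:
PSD = P / BW
    = 62.032 / 97689.7
    = 0.00063499 W/Hz

0.00063499 W/Hz


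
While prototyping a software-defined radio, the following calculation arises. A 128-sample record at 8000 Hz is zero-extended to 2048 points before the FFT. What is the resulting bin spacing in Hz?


Frequency resolution after zero-padding:
N_padded = 128 * 16 = 2048
df = fs / N_padded
   = 8000 / 2048
   = 3.9062 Hz

3.9062 Hz


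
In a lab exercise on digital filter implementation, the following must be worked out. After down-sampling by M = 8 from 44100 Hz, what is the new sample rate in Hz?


Decimation reduces the sample rate:
fs_out = fs_in / M
       = 44100 / 8
       = 5512.5 Hz

5512.5 Hz


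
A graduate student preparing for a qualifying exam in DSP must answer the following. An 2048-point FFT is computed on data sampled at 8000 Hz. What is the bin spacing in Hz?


DFT frequency resolution:
df = fs / N
   = 8000 / 2048
   = 3.9062 Hz

3.9062 Hz


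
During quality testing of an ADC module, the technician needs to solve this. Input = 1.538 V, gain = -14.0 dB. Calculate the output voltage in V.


Output voltage from dB gain:
V_out = V_in * 10^(gain_dB / 20)
      = 1.538 * 10^(-14.0 / 20)
      = 1.538 * 0.199526
      = 0.3069 V

0.3069 V


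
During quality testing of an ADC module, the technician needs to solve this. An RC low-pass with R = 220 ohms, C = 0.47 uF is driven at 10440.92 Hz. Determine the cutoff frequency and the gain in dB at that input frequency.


Step 1 — cutoff frequency:
fc = 1 / (2*pi*R*C)
C = 0.47 uF = 4.7e-07 F
fc = 1 / (2*pi*220*4.7e-07)
   = 1539.216 Hz

Step 2 — magnitude at f = 10440.92 Hz:
|H(f)| = 1 / sqrt(1 + (f/fc)^2)
f/fc = 10440.92 / 1539.216 = 6.783271
|H| = 1 / sqrt(1 + 46.012765) = 0.1458452
|H|_dB = 20*log10(0.1458452) = -16.72 dB

fc = 1539.216 Hz; |H(10440.92 Hz)| = -16.72 dB


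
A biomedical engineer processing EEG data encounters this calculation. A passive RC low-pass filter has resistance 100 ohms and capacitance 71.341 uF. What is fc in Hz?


Cutoff frequency of a first-order RC filter:
fc = 1 / (2 * pi * R * C)
C = 71.341 uF = 7.1341e-05 F
fc = 1 / (2 * pi * 100 * 7.1341e-05)
   = 1 / 0.04482487229995
   = 22.309043 Hz

22.309043 Hz


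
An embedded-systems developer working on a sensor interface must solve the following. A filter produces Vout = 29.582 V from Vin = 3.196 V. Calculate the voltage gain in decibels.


Voltage gain in dB:
G = 20 * log10(Vout / Vin)
  = 20 * log10(29.582 / 3.196)
  = 20 * log10(9.255945)
  = 20 * 0.966421
  = 19.33 dB

19.33 dB


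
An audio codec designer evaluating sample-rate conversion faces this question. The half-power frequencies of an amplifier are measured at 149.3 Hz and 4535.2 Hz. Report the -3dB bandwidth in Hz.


Bandwidth is the difference of -3dB frequencies:
BW = f_high - f_low
   = 4535.2 - 149.3
   = 4385.9 Hz

4385.9 Hz


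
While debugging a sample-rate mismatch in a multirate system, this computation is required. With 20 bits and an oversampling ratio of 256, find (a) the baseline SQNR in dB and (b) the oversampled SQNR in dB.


Step 1 — baseline SQNR at Nyquist:
SQNR_base = 6.02*N + 1.76
          = 6.02*20 + 1.76
          = 122.16 dB

Step 2 — oversampling processing gain:
G = 10*log10(OSR) = 10*log10(256) = 24.08 dB

Step 3 — total:
SQNR_total = 122.16 + 24.08 = 146.24 dB

Base SQNR = 122.16 dB; oversampled SQNR = 146.24 dB


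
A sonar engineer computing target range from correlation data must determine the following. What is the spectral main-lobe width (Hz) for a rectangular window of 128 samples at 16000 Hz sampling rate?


Main lobe width for a rectangular window:
Width = 2 * fs / N
      = 2 * 16000 / 128
      = 32000 / 128
      = 250.0 Hz

250.0 Hz


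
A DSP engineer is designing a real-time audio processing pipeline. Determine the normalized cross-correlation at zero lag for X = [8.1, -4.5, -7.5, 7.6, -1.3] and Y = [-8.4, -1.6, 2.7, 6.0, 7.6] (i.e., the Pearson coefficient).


Pearson correlation coefficient (population):
r = cov(X,Y) / (std(X) * std(Y))
Mean X = 0.48, Mean Y = 1.26
Cov(X,Y) = -9.6788
Std(X) = 6.331003, Std(Y) = 5.765969
r = -0.2651

-0.2651


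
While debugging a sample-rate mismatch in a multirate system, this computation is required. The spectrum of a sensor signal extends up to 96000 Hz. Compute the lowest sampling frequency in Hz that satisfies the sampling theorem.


The Nyquist rate is twice the maximum frequency component.
fs_min = 2 * fmax
      = 2 * 96000
      = 192000 Hz

192000


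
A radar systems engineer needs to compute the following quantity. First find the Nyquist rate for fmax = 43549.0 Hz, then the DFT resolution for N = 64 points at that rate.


Step 1 — Nyquist sampling rate:
fs = 2 * fmax = 2 * 43549.0 = 87098.0 Hz

Step 2 — DFT bin spacing:
df = fs / N = 87098.0 / 64 = 1360.9062 Hz

1360.9062 Hz


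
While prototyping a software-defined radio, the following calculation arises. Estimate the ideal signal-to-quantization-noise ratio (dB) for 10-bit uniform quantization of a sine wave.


Theoretical SNR for a full-scale sinusoid:
SNR = 6.02 * N + 1.76
    = 6.02 * 10 + 1.76
    = 60.2 + 1.76
    = 61.96 dB

61.96 dB


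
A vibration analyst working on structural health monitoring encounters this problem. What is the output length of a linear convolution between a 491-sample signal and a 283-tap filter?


Linear convolution output length:
L = N + M - 1
  = 491 + 283 - 1
  = 773 samples

773


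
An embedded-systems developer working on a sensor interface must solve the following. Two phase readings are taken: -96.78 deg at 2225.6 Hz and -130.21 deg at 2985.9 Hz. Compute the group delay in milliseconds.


Group delay from phase difference:
tau = -d(phi)/d(omega)
d(phi) = -33.43 deg = -0.583464 rad
d(omega) = 2*pi*(2985.9 - 2225.6) = 4777.1058 rad/s
tau = -(-0.583464) / 4777.1058
    = 0.1221 ms

0.1221 ms


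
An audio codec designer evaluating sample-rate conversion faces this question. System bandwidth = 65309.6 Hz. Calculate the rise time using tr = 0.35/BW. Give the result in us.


Rise time from bandwidth relationship:
tr = 0.35 / BW
   = 0.35 / 65309.6
   = 5.359089628e-06 s
   = 5.3591 us

5.3591 us


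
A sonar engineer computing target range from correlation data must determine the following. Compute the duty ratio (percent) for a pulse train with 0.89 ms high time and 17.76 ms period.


Duty cycle as a percentage:
DC = (t_on / T) * 100
   = (0.89 / 17.76) * 100
   = 0.050113 * 100
   = 5.01 %

5.01 %


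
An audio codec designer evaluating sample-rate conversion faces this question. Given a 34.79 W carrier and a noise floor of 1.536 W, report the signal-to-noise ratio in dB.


SNR in decibels:
SNR = 10 * log10(Ps / Pn)
    = 10 * log10(34.79 / 1.536)
    = 10 * log10(22.6497)
    = 10 * 1.3551
    = 13.55 dB

13.55 dB


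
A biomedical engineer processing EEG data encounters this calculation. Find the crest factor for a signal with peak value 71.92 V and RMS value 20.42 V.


Crest factor is the ratio of peak to RMS:
CF = V_peak / V_rms
   = 71.92 / 20.42
   = 3.522

3.522


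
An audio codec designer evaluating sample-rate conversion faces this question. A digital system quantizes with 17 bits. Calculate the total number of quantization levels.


Number of quantization levels = 2^N
= 2^17
= 131072

131072


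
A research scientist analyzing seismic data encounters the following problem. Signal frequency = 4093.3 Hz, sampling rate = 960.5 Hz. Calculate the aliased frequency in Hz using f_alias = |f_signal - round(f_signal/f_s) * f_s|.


Compute the nearest integer multiple of fs to the signal:
n = round(4093.3 / 960.5) = 4
f_alias = |4093.3 - 4 * 960.5|
        = |4093.3 - 3842.0|
        = 251.3 Hz

251.3


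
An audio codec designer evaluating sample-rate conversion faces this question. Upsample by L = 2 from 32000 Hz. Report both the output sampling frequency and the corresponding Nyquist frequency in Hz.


Step 1 — output sample rate after interpolation by L:
fs_out = L * fs_in = 2 * 32000 = 64000 Hz

Step 2 — Nyquist frequency of the output stream:
f_Nyq = fs_out / 2 = 64000 / 2 = 32000.0 Hz

fs_out = 64000 Hz; f_Nyquist = 32000.0 Hz


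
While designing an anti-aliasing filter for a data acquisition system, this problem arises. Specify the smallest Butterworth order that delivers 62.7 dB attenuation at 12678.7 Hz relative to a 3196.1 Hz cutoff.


Butterworth filter order formula:
n = log10(10^(A/10) - 1) / (2 * log10(f_stop/f_pass))
10^(62.7/10) - 1 = 1862086.1367
f_stop/f_pass = 12678.7 / 3196.1 = 3.9669
n = 5.2385 -> ceil = 6

6


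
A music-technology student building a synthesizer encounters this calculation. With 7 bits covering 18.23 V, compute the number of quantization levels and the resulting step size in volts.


Step 1 — number of quantization levels:
L = 2^N = 2^7 = 128

Step 2 — LSB step size:
delta = Vfs / L
      = 18.23 / 128
      = 0.14242188 V

Levels = 128; step size = 0.14242188 V


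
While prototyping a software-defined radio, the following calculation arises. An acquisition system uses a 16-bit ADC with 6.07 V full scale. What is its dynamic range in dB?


Dynamic range from full-scale to LSB:
V_min = V_max / 2^bits = 6.07 / 2^16
DR = 20 * log10(V_max / V_min)
   = 20 * log10(2^16)
   = 20 * 16 * log10(2)
   = 96.33 dB

96.33 dB


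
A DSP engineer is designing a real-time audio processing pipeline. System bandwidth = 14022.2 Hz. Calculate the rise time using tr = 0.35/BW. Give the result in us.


Rise time from bandwidth relationship:
tr = 0.35 / BW
   = 0.35 / 14022.2
   = 2.496041991e-05 s
   = 24.9604 us

24.9604 us


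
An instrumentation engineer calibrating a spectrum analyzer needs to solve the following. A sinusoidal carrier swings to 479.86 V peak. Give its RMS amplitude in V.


RMS voltage for a sinusoidal waveform:
V_rms = V_peak / sqrt(2)
      = 479.86 / 1.414214
      = 339.312 V

339.312 V


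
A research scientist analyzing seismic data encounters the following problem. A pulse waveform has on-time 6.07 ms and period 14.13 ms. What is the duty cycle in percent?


Duty cycle as a percentage:
DC = (t_on / T) * 100
   = (6.07 / 14.13) * 100
   = 0.429582 * 100
   = 42.96 %

42.96 %


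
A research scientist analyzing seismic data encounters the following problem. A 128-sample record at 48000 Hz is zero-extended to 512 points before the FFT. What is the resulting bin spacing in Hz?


Frequency resolution after zero-padding:
N_padded = 128 * 4 = 512
df = fs / N_padded
   = 48000 / 512
   = 93.75 Hz

93.75 Hz


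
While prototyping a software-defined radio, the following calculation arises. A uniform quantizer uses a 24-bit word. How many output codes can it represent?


Number of quantization levels = 2^N
= 2^24
= 16777216

16777216


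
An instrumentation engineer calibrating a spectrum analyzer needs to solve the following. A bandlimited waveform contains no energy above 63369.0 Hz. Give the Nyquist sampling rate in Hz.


The Nyquist rate is twice the maximum frequency component.
fs_min = 2 * fmax
      = 2 * 63369.0
      = 126738.0 Hz

126738.0


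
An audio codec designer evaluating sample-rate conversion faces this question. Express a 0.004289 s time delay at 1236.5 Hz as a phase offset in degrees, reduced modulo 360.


Phase shift from frequency and time delay:
phi = 360 * f * t_delay
    = 360 * 1236.5 * 0.004289
    = 1909.21 degrees
    mod 360 = 109.21 degrees

109.21 degrees


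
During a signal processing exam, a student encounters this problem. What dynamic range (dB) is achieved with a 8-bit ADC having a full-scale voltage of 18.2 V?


Dynamic range from full-scale to LSB:
V_min = V_max / 2^bits = 18.2 / 2^8
DR = 20 * log10(V_max / V_min)
   = 20 * log10(2^8)
   = 20 * 8 * log10(2)
   = 48.16 dB

48.16 dB


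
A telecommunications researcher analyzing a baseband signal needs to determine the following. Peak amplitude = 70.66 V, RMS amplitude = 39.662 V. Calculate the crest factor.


Crest factor is the ratio of peak to RMS:
CF = V_peak / V_rms
   = 70.66 / 39.662
   = 1.7816

1.7816


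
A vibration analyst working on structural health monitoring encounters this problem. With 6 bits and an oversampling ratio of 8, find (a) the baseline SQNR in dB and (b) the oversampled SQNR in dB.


Step 1 — baseline SQNR at Nyquist:
SQNR_base = 6.02*N + 1.76
          = 6.02*6 + 1.76
          = 37.88 dB

Step 2 — oversampling processing gain:
G = 10*log10(OSR) = 10*log10(8) = 9.03 dB

Step 3 — total:
SQNR_total = 37.88 + 9.03 = 46.91 dB

Base SQNR = 37.88 dB; oversampled SQNR = 46.91 dB


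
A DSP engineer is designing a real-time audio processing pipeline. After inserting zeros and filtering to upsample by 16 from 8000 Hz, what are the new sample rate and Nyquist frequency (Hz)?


Step 1 — output sample rate after interpolation by L:
fs_out = L * fs_in = 16 * 8000 = 128000 Hz

Step 2 — Nyquist frequency of the output stream:
f_Nyq = fs_out / 2 = 128000 / 2 = 64000.0 Hz

fs_out = 128000 Hz; f_Nyquist = 64000.0 Hz


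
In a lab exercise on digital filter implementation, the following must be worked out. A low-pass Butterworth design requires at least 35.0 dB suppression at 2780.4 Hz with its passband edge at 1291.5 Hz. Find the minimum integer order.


Butterworth filter order formula:
n = log10(10^(A/10) - 1) / (2 * log10(f_stop/f_pass))
10^(35.0/10) - 1 = 3161.2777
f_stop/f_pass = 2780.4 / 1291.5 = 2.1528
n = 5.2548 -> ceil = 6

6


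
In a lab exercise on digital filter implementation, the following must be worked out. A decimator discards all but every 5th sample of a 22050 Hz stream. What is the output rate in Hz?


Decimation reduces the sample rate:
fs_out = fs_in / M
       = 22050 / 5
       = 4410.0 Hz

4410.0 Hz


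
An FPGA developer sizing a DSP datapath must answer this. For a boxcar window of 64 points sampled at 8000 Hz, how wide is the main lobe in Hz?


Main lobe width for a rectangular window:
Width = 2 * fs / N
      = 2 * 8000 / 64
      = 16000 / 64
      = 250.0 Hz

250.0 Hz


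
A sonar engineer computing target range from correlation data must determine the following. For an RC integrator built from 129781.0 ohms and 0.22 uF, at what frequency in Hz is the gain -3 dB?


Cutoff frequency of a first-order RC filter:
fc = 1 / (2 * pi * R * C)
C = 0.22 uF = 2.2e-07 F
fc = 1 / (2 * pi * 129781.0 * 2.2e-07)
   = 1 / 0.17939637591724
   = 5.574249 Hz

5.574249 Hz


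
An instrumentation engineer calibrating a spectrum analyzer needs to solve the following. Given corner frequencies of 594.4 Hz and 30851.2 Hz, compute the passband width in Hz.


Bandwidth is the difference of -3dB frequencies:
BW = f_high - f_low
   = 30851.2 - 594.4
   = 30256.8 Hz

30256.8 Hz


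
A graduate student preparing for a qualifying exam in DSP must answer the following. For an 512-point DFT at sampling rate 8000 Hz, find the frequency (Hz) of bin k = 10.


Frequency of DFT bin k:
f_k = k * fs / N
    = 10 * 8000 / 512
    = 80000 / 512
    = 156.25 Hz

156.25 Hz


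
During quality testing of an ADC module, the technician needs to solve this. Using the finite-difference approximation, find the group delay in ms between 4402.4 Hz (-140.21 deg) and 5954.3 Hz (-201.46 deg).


Group delay from phase difference:
tau = -d(phi)/d(omega)
d(phi) = -61.25 deg = -1.069014 rad
d(omega) = 2*pi*(5954.3 - 4402.4) = 9750.8753 rad/s
tau = -(-1.069014) / 9750.8753
    = 0.1096 ms

0.1096 ms


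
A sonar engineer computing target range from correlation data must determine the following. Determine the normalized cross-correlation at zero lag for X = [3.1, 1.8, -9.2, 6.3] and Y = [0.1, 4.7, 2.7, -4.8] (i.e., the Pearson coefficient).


Pearson correlation coefficient (population):
r = cov(X,Y) / (std(X) * std(Y))
Mean X = 0.5, Mean Y = 0.675
Cov(X,Y) = -11.915
Std(X) = 5.834809, Std(Y) = 3.556947
r = -0.5741

-0.5741


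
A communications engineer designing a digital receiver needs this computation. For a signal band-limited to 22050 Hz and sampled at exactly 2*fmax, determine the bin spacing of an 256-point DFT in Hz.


Step 1 — Nyquist sampling rate:
fs = 2 * fmax = 2 * 22050 = 44100 Hz

Step 2 — DFT bin spacing:
df = fs / N = 44100 / 256 = 172.2656 Hz

172.2656 Hz


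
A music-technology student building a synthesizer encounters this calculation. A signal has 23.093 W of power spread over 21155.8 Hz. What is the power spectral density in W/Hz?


Power spectral density:
PSD = P / BW
    = 23.093 / 21155.8
    = 0.00109157 W/Hz

0.00109157 W/Hz


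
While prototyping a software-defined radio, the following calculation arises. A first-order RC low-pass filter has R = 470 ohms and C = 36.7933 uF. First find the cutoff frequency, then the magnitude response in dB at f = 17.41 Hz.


Step 1 — cutoff frequency:
fc = 1 / (2*pi*R*C)
C = 36.7933 uF = 3.67933e-05 F
fc = 1 / (2*pi*470*3.67933e-05)
   = 9.20351 Hz

Step 2 — magnitude at f = 17.41 Hz:
|H(f)| = 1 / sqrt(1 + (f/fc)^2)
f/fc = 17.41 / 9.20351 = 1.89167
|H| = 1 / sqrt(1 + 3.578415) = 0.4673502
|H|_dB = 20*log10(0.4673502) = -6.61 dB

fc = 9.20351 Hz; |H(17.41 Hz)| = -6.61 dB


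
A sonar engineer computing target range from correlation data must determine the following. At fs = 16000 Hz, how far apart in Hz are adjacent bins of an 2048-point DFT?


DFT frequency resolution:
df = fs / N
   = 16000 / 2048
   = 7.8125 Hz

7.8125 Hz


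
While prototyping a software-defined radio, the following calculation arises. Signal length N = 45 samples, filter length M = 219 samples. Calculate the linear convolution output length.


Linear convolution output length:
L = N + M - 1
  = 45 + 219 - 1
  = 263 samples

263


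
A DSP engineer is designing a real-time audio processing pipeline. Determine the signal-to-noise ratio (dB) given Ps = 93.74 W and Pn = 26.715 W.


SNR in decibels:
SNR = 10 * log10(Ps / Pn)
    = 10 * log10(93.74 / 26.715)
    = 10 * log10(3.5089)
    = 10 * 0.5452
    = 5.45 dB

5.45 dB


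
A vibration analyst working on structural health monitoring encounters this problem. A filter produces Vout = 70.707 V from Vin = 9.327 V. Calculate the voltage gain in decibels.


Voltage gain in dB:
G = 20 * log10(Vout / Vin)
  = 20 * log10(70.707 / 9.327)
  = 20 * log10(7.580894)
  = 20 * 0.87972
  = 17.59 dB

17.59 dB


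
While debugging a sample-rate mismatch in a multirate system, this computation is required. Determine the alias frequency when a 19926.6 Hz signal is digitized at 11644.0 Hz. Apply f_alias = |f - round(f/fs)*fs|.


Compute the nearest integer multiple of fs to the signal:
n = round(19926.6 / 11644.0) = 2
f_alias = |19926.6 - 2 * 11644.0|
        = |19926.6 - 23288.0|
        = 3361.4 Hz

3361.4


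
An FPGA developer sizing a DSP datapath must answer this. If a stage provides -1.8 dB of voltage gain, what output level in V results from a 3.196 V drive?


Output voltage from dB gain:
V_out = V_in * 10^(gain_dB / 20)
      = 3.196 * 10^(-1.8 / 20)
      = 3.196 * 0.812831
      = 2.5978 V

2.5978 V


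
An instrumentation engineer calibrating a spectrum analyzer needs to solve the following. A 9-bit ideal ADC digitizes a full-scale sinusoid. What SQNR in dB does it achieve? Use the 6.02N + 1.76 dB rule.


Theoretical SNR for a full-scale sinusoid:
SNR = 6.02 * N + 1.76
    = 6.02 * 9 + 1.76
    = 54.18 + 1.76
    = 55.94 dB

55.94 dB


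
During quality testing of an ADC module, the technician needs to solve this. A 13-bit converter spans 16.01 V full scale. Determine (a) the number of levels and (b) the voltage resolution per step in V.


Step 1 — number of quantization levels:
L = 2^N = 2^13 = 8192

Step 2 — LSB step size:
delta = Vfs / L
      = 16.01 / 8192
      = 0.00195435 V

Levels = 8192; step size = 0.00195435 V


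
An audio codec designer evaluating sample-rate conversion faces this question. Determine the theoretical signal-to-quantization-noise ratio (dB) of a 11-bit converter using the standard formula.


Theoretical SNR for a full-scale sinusoid:
SNR = 6.02 * N + 1.76
    = 6.02 * 11 + 1.76
    = 66.22 + 1.76
    = 67.98 dB

67.98 dB


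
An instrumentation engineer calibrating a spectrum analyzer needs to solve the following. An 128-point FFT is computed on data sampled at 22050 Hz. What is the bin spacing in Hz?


DFT frequency resolution:
df = fs / N
   = 22050 / 128
   = 172.2656 Hz

172.2656 Hz


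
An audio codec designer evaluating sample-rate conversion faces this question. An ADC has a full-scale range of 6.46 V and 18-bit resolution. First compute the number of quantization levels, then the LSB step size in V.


Step 1 — number of quantization levels:
L = 2^N = 2^18 = 262144

Step 2 — LSB step size:
delta = Vfs / L
      = 6.46 / 262144
      = 2.464e-05 V

Levels = 262144; step size = 2.464e-05 V


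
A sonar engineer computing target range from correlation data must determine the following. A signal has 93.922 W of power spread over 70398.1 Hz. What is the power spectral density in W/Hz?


Power spectral density:
PSD = P / BW
    = 93.922 / 70398.1
    = 0.00133416 W/Hz

0.00133416 W/Hz


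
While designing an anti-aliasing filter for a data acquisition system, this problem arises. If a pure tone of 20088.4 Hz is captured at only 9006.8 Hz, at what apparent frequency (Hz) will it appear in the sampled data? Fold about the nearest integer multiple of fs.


Compute the nearest integer multiple of fs to the signal:
n = round(20088.4 / 9006.8) = 2
f_alias = |20088.4 - 2 * 9006.8|
        = |20088.4 - 18013.6|
        = 2074.8 Hz

2074.8


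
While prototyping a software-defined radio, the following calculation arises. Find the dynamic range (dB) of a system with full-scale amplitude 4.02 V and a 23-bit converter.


Dynamic range from full-scale to LSB:
V_min = V_max / 2^bits = 4.02 / 2^23
DR = 20 * log10(V_max / V_min)
   = 20 * log10(2^23)
   = 20 * 23 * log10(2)
   = 138.47 dB

138.47 dB


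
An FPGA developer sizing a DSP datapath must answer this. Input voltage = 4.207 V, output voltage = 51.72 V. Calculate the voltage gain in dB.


Voltage gain in dB:
G = 20 * log10(Vout / Vin)
  = 20 * log10(51.72 / 4.207)
  = 20 * log10(12.293796)
  = 20 * 1.089686
  = 21.79 dB

21.79 dB


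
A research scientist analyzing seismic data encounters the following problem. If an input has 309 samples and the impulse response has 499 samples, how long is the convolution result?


Linear convolution output length:
L = N + M - 1
  = 309 + 499 - 1
  = 807 samples

807


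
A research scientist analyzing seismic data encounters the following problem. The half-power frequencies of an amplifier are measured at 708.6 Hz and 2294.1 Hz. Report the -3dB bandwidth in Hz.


Bandwidth is the difference of -3dB frequencies:
BW = f_high - f_low
   = 2294.1 - 708.6
   = 1585.5 Hz

1585.5 Hz


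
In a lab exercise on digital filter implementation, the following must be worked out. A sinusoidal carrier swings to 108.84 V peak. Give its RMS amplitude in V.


RMS voltage for a sinusoidal waveform:
V_rms = V_peak / sqrt(2)
      = 108.84 / 1.414214
      = 76.962 V

76.962 V


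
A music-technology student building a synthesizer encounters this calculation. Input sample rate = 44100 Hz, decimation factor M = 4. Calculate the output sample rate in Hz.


Decimation reduces the sample rate:
fs_out = fs_in / M
       = 44100 / 4
       = 11025.0 Hz

11025.0 Hz


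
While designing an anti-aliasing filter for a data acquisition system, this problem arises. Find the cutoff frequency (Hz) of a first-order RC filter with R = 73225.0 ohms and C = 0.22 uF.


Cutoff frequency of a first-order RC filter:
fc = 1 / (2 * pi * R * C)
C = 0.22 uF = 2.2e-07 F
fc = 1 / (2 * pi * 73225.0 * 2.2e-07)
   = 1 / 0.10121897370601
   = 9.879571 Hz

9.879571 Hz


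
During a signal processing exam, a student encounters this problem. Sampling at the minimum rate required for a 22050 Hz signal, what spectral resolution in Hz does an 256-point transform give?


Step 1 — Nyquist sampling rate:
fs = 2 * fmax = 2 * 22050 = 44100 Hz

Step 2 — DFT bin spacing:
df = fs / N = 44100 / 256 = 172.2656 Hz

172.2656 Hz


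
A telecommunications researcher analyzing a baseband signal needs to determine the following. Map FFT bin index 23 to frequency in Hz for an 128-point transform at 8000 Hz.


Frequency of DFT bin k:
f_k = k * fs / N
    = 23 * 8000 / 128
    = 184000 / 128
    = 1437.5 Hz

1437.5 Hz


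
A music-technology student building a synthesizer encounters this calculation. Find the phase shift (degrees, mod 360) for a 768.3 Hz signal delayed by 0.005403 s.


Phase shift from frequency and time delay:
phi = 360 * f * t_delay
    = 360 * 768.3 * 0.005403
    = 1494.4 degrees
    mod 360 = 54.4 degrees

54.4 degrees


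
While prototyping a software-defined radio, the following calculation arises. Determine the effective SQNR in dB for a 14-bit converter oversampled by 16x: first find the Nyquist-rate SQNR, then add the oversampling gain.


Step 1 — baseline SQNR at Nyquist:
SQNR_base = 6.02*N + 1.76
          = 6.02*14 + 1.76
          = 86.04 dB

Step 2 — oversampling processing gain:
G = 10*log10(OSR) = 10*log10(16) = 12.04 dB

Step 3 — total:
SQNR_total = 86.04 + 12.04 = 98.08 dB

Base SQNR = 86.04 dB; oversampled SQNR = 98.08 dB


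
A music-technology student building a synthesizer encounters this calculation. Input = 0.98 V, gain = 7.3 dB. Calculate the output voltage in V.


Output voltage from dB gain:
V_out = V_in * 10^(gain_dB / 20)
      = 0.98 * 10^(7.3 / 20)
      = 0.98 * 2.317395
      = 2.271 V

2.271 V


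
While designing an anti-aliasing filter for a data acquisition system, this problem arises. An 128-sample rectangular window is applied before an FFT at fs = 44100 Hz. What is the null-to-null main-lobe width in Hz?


Main lobe width for a rectangular window:
Width = 2 * fs / N
      = 2 * 44100 / 128
      = 88200 / 128
      = 689.062 Hz

689.062 Hz


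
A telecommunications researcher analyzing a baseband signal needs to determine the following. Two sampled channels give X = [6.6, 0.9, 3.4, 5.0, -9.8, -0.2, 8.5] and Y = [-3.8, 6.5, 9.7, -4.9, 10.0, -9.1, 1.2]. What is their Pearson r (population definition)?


Pearson correlation coefficient (population):
r = cov(X,Y) / (std(X) * std(Y))
Mean X = 2.0571, Mean Y = 1.3714
Cov(X,Y) = -16.639796
Std(X) = 5.601494, Std(Y) = 7.029268
r = -0.4226

-0.4226


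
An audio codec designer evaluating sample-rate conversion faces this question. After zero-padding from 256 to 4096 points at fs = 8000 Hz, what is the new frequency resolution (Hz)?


Frequency resolution after zero-padding:
N_padded = 256 * 16 = 4096
df = fs / N_padded
   = 8000 / 4096
   = 1.9531 Hz

1.9531 Hz


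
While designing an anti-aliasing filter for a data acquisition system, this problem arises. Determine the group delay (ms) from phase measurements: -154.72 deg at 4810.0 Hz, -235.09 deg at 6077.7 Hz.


Group delay from phase difference:
tau = -d(phi)/d(omega)
d(phi) = -80.37 deg = -1.402721 rad
d(omega) = 2*pi*(6077.7 - 4810.0) = 7965.194 rad/s
tau = -(-1.402721) / 7965.194
    = 0.1761 ms

0.1761 ms


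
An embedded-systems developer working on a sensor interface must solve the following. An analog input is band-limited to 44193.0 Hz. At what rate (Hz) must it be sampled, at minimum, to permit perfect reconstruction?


The Nyquist rate is twice the maximum frequency component.
fs_min = 2 * fmax
      = 2 * 44193.0
      = 88386.0 Hz

88386.0


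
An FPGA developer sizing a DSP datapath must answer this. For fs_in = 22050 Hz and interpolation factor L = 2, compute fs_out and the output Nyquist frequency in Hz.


Step 1 — output sample rate after interpolation by L:
fs_out = L * fs_in = 2 * 22050 = 44100 Hz

Step 2 — Nyquist frequency of the output stream:
f_Nyq = fs_out / 2 = 44100 / 2 = 22050.0 Hz

fs_out = 44100 Hz; f_Nyquist = 22050.0 Hz


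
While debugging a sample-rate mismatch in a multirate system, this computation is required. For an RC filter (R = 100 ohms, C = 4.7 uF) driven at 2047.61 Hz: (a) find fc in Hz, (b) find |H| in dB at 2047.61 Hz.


Step 1 — cutoff frequency:
fc = 1 / (2*pi*R*C)
C = 4.7 uF = 4.7e-06 F
fc = 1 / (2*pi*100*4.7e-06)
   = 338.628 Hz

Step 2 — magnitude at f = 2047.61 Hz:
|H(f)| = 1 / sqrt(1 + (f/fc)^2)
f/fc = 2047.61 / 338.628 = 6.046783
|H| = 1 / sqrt(1 + 36.563585) = 0.163161
|H|_dB = 20*log10(0.163161) = -15.75 dB

fc = 338.628 Hz; |H(2047.61 Hz)| = -15.75 dB


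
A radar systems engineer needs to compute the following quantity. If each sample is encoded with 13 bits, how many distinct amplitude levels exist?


Number of quantization levels = 2^N
= 2^13
= 8192

8192


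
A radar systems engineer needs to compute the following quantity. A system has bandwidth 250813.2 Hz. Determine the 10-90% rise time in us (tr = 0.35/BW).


Rise time from bandwidth relationship:
tr = 0.35 / BW
   = 0.35 / 250813.2
   = 1.395460845e-06 s
   = 1.3955 us

1.3955 us


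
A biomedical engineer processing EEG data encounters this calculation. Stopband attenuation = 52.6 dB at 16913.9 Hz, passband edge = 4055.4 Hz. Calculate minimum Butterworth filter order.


Butterworth filter order formula:
n = log10(10^(A/10) - 1) / (2 * log10(f_stop/f_pass))
10^(52.6/10) - 1 = 181969.0859
f_stop/f_pass = 16913.9 / 4055.4 = 4.1707
n = 4.2405 -> ceil = 5

5


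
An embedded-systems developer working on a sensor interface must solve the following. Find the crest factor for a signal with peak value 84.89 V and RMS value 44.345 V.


Crest factor is the ratio of peak to RMS:
CF = V_peak / V_rms
   = 84.89 / 44.345
   = 1.9143

1.9143


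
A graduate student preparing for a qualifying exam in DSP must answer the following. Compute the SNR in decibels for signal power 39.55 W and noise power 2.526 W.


SNR in decibels:
SNR = 10 * log10(Ps / Pn)
    = 10 * log10(39.55 / 2.526)
    = 10 * log10(15.6572)
    = 10 * 1.1947
    = 11.95 dB

11.95 dB


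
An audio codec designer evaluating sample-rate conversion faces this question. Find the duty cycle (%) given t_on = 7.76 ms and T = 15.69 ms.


Duty cycle as a percentage:
DC = (t_on / T) * 100
   = (7.76 / 15.69) * 100
   = 0.494583 * 100
   = 49.46 %

49.46 %


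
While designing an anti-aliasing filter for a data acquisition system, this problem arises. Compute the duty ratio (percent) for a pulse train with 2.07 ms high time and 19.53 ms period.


Duty cycle as a percentage:
DC = (t_on / T) * 100
   = (2.07 / 19.53) * 100
   = 0.105991 * 100
   = 10.6 %

10.6 %


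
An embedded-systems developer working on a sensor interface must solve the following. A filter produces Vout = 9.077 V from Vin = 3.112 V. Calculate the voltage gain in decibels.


Voltage gain in dB:
G = 20 * log10(Vout / Vin)
  = 20 * log10(9.077 / 3.112)
  = 20 * log10(2.916774)
  = 20 * 0.464903
  = 9.3 dB

9.3 dB


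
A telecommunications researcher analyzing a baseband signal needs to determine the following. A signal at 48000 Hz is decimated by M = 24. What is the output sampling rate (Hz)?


Decimation reduces the sample rate:
fs_out = fs_in / M
       = 48000 / 24
       = 2000.0 Hz

2000.0 Hz


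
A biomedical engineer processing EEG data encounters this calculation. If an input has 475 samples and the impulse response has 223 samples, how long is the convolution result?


Linear convolution output length:
L = N + M - 1
  = 475 + 223 - 1
  = 697 samples

697


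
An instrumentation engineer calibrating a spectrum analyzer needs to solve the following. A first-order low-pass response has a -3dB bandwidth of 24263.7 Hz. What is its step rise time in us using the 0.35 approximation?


Rise time from bandwidth relationship:
tr = 0.35 / BW
   = 0.35 / 24263.7
   = 1.44248404e-05 s
   = 14.4248 us

14.4248 us


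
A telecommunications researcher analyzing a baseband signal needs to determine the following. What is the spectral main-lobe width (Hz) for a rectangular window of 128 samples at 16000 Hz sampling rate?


Main lobe width for a rectangular window:
Width = 2 * fs / N
      = 2 * 16000 / 128
      = 32000 / 128
      = 250.0 Hz

250.0 Hz


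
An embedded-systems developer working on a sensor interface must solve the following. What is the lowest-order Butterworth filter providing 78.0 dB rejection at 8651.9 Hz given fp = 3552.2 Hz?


Butterworth filter order formula:
n = log10(10^(A/10) - 1) / (2 * log10(f_stop/f_pass))
10^(78.0/10) - 1 = 63095733.448
f_stop/f_pass = 8651.9 / 3552.2 = 2.4356
n = 10.0876 -> ceil = 11

11


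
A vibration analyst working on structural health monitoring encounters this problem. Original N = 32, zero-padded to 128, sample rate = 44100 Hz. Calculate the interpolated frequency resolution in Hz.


Frequency resolution after zero-padding:
N_padded = 32 * 4 = 128
df = fs / N_padded
   = 44100 / 128
   = 344.5312 Hz

344.5312 Hz


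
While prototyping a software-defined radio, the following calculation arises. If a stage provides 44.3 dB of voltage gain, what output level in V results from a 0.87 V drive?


Output voltage from dB gain:
V_out = V_in * 10^(gain_dB / 20)
      = 0.87 * 10^(44.3 / 20)
      = 0.87 * 164.058977
      = 142.7313 V

142.7313 V
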